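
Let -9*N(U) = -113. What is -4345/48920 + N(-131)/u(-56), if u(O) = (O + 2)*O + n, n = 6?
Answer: -11296019/133404840 ≈ -0.084675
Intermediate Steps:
N(U) = 113/9 (N(U) = -1/9*(-113) = 113/9)
u(O) = 6 + O*(2 + O) (u(O) = (O + 2)*O + 6 = (2 + O)*O + 6 = O*(2 + O) + 6 = 6 + O*(2 + O))
-4345/48920 + N(-131)/u(-56) = -4345/48920 + 113/(9*(6 + (-56)**2 + 2*(-56))) = -4345*1/48920 + 113/(9*(6 + 3136 - 112)) = -869/9784 + (113/9)/3030 = -869/9784 + (113/9)*(1/3030) = -869/9784 + 113/27270 = -11296019/133404840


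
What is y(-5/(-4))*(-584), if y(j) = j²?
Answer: -1825/2 ≈ -912.50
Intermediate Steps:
y(-5/(-4))*(-584) = (-5/(-4))²*(-584) = (-5*(-¼))²*(-584) = (5/4)²*(-584) = (25/16)*(-584) = -1825/2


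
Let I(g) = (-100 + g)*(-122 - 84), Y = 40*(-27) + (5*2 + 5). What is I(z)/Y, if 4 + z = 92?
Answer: -824/355 ≈ -2.3211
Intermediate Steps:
z = 88 (z = -4 + 92 = 88)
Y = -1065 (Y = -1080 + (10 + 5) = -1080 + 15 = -1065)
I(g) = 20600 - 206*g (I(g) = (-100 + g)*(-206) = 20600 - 206*g)
I(z)/Y = (20600 - 206*88)/(-1065) = (20600 - 18128)*(-1/1065) = 2472*(-1/1065) = -824/355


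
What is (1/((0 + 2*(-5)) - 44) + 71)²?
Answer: 14691889/2916 ≈ 5038.4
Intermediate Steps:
(1/((0 + 2*(-5)) - 44) + 71)² = (1/((0 - 10) - 44) + 71)² = (1/(-10 - 44) + 71)² = (1/(-54) + 71)² = (-1/54 + 71)² = (3833/54)² = 14691889/2916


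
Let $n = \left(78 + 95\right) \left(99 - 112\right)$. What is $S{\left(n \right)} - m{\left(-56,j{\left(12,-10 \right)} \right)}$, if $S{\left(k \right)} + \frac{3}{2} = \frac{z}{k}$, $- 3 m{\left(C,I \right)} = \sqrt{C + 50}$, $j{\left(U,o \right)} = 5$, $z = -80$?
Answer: $- \frac{6587}{4498} + \frac{i \sqrt{6}}{3} \approx -1.4644 + 0.8165 i$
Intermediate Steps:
$m{\left(C,I \right)} = - \frac{\sqrt{50 + C}}{3}$ ($m{\left(C,I \right)} = - \frac{\sqrt{C + 50}}{3} = - \frac{\sqrt{50 + C}}{3}$)
$n = -2249$ ($n = 173 \left(-13\right) = -2249$)
$S{\left(k \right)} = - \frac{3}{2} - \frac{80}{k}$
$S{\left(n \right)} - m{\left(-56,j{\left(12,-10 \right)} \right)} = \left(- \frac{3}{2} - \frac{80}{-2249}\right) - - \frac{\sqrt{50 - 56}}{3} = \left(- \frac{3}{2} - - \frac{80}{2249}\right) - - \frac{\sqrt{-6}}{3} = \left(- \frac{3}{2} + \frac{80}{2249}\right) - - \frac{i \sqrt{6}}{3} = - \frac{6587}{4498} - - \frac{i \sqrt{6}}{3} = - \frac{6587}{4498} + \frac{i \sqrt{6}}{3}$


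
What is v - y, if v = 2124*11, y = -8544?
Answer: 31908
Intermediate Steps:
v = 23364
v - y = 23364 - 1*(-8544) = 23364 + 8544 = 31908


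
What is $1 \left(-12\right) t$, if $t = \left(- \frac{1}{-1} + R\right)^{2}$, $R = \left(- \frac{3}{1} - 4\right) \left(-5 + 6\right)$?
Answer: $-432$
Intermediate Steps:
$R = -7$ ($R = \left(\left(-3\right) 1 - 4\right) 1 = \left(-3 - 4\right) 1 = \left(-7\right) 1 = -7$)
$t = 36$ ($t = \left(- \frac{1}{-1} - 7\right)^{2} = \left(\left(-1\right) \left(-1\right) - 7\right)^{2} = \left(1 - 7\right)^{2} = \left(-6\right)^{2} = 36$)
$1 \left(-12\right) t = 1 \left(-12\right) 36 = \left(-12\right) 36 = -432$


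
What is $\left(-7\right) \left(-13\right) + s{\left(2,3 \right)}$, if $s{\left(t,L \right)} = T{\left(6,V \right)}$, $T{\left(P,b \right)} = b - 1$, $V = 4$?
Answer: $94$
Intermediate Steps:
$T{\left(P,b \right)} = -1 + b$
$s{\left(t,L \right)} = 3$ ($s{\left(t,L \right)} = -1 + 4 = 3$)
$\left(-7\right) \left(-13\right) + s{\left(2,3 \right)} = \left(-7\right) \left(-13\right) + 3 = 91 + 3 = 94$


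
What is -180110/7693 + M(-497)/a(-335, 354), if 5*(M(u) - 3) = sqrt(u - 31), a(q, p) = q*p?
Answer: -1017107999/43443470 - 2*I*sqrt(33)/296475 ≈ -23.412 - 3.8752e-5*I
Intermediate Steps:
a(q, p) = p*q
M(u) = 3 + sqrt(-31 + u)/5 (M(u) = 3 + sqrt(u - 31)/5 = 3 + sqrt(-31 + u)/5)
-180110/7693 + M(-497)/a(-335, 354) = -180110/7693 + (3 + sqrt(-31 - 497)/5)/((354*(-335))) = -180110*1/7693 + (3 + sqrt(-528)/5)/(-118590) = -25730/1099 + (3 + (4*I*sqrt(33))/5)*(-1/118590) = -25730/1099 + (3 + 4*I*sqrt(33)/5)*(-1/118590) = -25730/1099 + (-1/39530 - 2*I*sqrt(33)/296475) = -1017107999/43443470 - 2*I*sqrt(33)/296475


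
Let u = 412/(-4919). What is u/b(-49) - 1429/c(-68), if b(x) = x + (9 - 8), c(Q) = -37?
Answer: 84354823/2184036 ≈ 38.623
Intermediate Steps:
u = -412/4919 (u = 412*(-1/4919) = -412/4919 ≈ -0.083757)
b(x) = 1 + x (b(x) = x + 1 = 1 + x)
u/b(-49) - 1429/c(-68) = -412/(4919*(1 - 49)) - 1429/(-37) = -412/4919/(-48) - 1429*(-1/37) = -412/4919*(-1/48) + 1429/37 = 103/59028 + 1429/37 = 84354823/2184036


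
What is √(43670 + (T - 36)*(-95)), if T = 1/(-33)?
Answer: √51284145/33 ≈ 217.01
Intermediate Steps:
T = -1/33 ≈ -0.030303
√(43670 + (T - 36)*(-95)) = √(43670 + (-1/33 - 36)*(-95)) = √(43670 - 1189/33*(-95)) = √(43670 + 112955/33) = √(1554065/33) = √51284145/33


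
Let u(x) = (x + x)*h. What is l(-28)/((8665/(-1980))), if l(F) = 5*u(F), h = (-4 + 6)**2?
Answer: 443520/1733 ≈ 255.93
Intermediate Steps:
h = 4 (h = 2**2 = 4)
u(x) = 8*x (u(x) = (x + x)*4 = (2*x)*4 = 8*x)
l(F) = 40*F (l(F) = 5*(8*F) = 40*F)
l(-28)/((8665/(-1980))) = (40*(-28))/((8665/(-1980))) = -1120/(8665*(-1/1980)) = -1120/(-1733/396) = -1120*(-396/1733) = 443520/1733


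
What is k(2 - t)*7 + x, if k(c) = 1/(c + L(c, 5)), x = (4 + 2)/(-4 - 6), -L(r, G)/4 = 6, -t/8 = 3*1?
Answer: 29/10 ≈ 2.9000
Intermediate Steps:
t = -24 ≈ -24.000
L(r, G) = -24 (L(r, G) = -4*6 = -24)
x = -3/5 (x = 6/(-10) = 6*(-1/10) = -3/5 ≈ -0.60000)
k(c) = 1/(-24 + c) (k(c) = 1/(c - 24) = 1/(-24 + c))
k(2 - t)*7 + x = 7/(-24 + (2 - 1*(-24))) - 3/5 = 7/(-24 + (2 + 24)) - 3/5 = 7/(-24 + 26) - 3/5 = 7/2 - 3/5 = 29/10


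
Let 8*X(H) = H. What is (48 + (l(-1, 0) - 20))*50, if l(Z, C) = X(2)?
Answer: 2825/2 ≈ 1412.5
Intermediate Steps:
X(H) = H/8
l(Z, C) = ¼ (l(Z, C) = (⅛)*2 = ¼)
(48 + (l(-1, 0) - 20))*50 = (48 + (¼ - 20))*50 = (48 - 79/4)*50 = (113/4)*50 = 2825/2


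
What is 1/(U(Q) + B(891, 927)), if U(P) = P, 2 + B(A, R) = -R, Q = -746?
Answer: -1/1675 ≈ -0.00059702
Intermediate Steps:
B(A, R) = -2 - R
1/(U(Q) + B(891, 927)) = 1/(-746 + (-2 - 1*927)) = 1/(-746 + (-2 - 927)) = 1/(-746 - 929) = 1/(-1675) = -1/1675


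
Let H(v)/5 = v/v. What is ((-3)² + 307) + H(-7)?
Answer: 321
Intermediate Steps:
H(v) = 5 (H(v) = 5*(v/v) = 5*1 = 5)
((-3)² + 307) + H(-7) = ((-3)² + 307) + 5 = (9 + 307) + 5 = 316 + 5 = 321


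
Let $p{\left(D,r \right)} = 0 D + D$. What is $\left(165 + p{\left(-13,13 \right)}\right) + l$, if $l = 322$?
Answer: $474$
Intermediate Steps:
$p{\left(D,r \right)} = D$ ($p{\left(D,r \right)} = 0 + D = D$)
$\left(165 + p{\left(-13,13 \right)}\right) + l = \left(165 - 13\right) + 322 = 152 + 322 = 474$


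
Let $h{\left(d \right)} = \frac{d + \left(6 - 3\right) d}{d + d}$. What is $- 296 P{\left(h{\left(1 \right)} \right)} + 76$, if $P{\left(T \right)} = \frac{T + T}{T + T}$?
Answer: $-220$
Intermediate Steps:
$h{\left(d \right)} = 2$ ($h{\left(d \right)} = \frac{d + 3 d}{2 d} = 4 d \frac{1}{2 d} = 2$)
$P{\left(T \right)} = 1$ ($P{\left(T \right)} = \frac{2 T}{2 T} = 2 T \frac{1}{2 T} = 1$)
$- 296 P{\left(h{\left(1 \right)} \right)} + 76 = \left(-296\right) 1 + 76 = -296 + 76 = -220$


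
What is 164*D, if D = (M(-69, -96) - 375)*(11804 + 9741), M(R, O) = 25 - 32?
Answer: -1349751160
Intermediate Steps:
M(R, O) = -7
D = -8230190 (D = (-7 - 375)*(11804 + 9741) = -382*21545 = -8230190)
164*D = 164*(-8230190) = -1349751160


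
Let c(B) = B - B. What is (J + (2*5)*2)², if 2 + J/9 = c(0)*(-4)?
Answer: 4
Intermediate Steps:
c(B) = 0
J = -18 (J = -18 + 9*(0*(-4)) = -18 + 9*0 = -18 + 0 = -18)
(J + (2*5)*2)² = (-18 + (2*5)*2)² = (-18 + 10*2)² = (-18 + 20)² = 2² = 4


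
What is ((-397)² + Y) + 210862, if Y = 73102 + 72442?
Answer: 514015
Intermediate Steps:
Y = 145544
((-397)² + Y) + 210862 = ((-397)² + 145544) + 210862 = (157609 + 145544) + 210862 = 303153 + 210862 = 514015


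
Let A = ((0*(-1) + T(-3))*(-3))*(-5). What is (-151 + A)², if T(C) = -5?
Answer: 51076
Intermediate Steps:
A = -75 (A = ((0*(-1) - 5)*(-3))*(-5) = ((0 - 5)*(-3))*(-5) = -5*(-3)*(-5) = 15*(-5) = -75)
(-151 + A)² = (-151 - 75)² = (-226)² = 51076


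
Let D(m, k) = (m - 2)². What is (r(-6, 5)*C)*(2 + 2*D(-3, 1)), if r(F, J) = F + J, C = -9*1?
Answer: 468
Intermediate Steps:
C = -9
D(m, k) = (-2 + m)²
(r(-6, 5)*C)*(2 + 2*D(-3, 1)) = ((-6 + 5)*(-9))*(2 + 2*(-2 - 3)²) = (-1*(-9))*(2 + 2*(-5)²) = 9*(2 + 2*25) = 9*(2 + 50) = 9*52 = 468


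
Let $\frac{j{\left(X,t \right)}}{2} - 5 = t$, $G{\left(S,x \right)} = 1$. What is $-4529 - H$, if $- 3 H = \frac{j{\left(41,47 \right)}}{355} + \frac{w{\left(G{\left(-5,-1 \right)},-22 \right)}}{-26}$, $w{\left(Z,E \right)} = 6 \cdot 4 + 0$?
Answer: $- \frac{62706913}{13845} \approx -4529.2$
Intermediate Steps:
$w{\left(Z,E \right)} = 24$ ($w{\left(Z,E \right)} = 24 + 0 = 24$)
$j{\left(X,t \right)} = 10 + 2 t$
$H = \frac{2908}{13845}$ ($H = - \frac{\frac{10 + 2 \cdot 47}{355} + \frac{24}{-26}}{3} = - \frac{\left(10 + 94\right) \frac{1}{355} + 24 \left(- \frac{1}{26}\right)}{3} = - \frac{104 \cdot \frac{1}{355} - \frac{12}{13}}{3} = - \frac{\frac{104}{355} - \frac{12}{13}}{3} = \left(- \frac{1}{3}\right) \left(- \frac{2908}{4615}\right) = \frac{2908}{13845} \approx 0.21004$)
$-4529 - H = -4529 - \frac{2908}{13845} = - \frac{62706913}{13845}$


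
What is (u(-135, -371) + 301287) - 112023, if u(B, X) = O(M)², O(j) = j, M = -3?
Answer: 189273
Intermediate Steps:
u(B, X) = 9 (u(B, X) = (-3)² = 9)
(u(-135, -371) + 301287) - 112023 = (9 + 301287) - 112023 = 301296 - 112023 = 189273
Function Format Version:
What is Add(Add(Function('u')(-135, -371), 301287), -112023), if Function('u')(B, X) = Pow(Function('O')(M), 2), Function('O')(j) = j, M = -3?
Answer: 189273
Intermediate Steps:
Function('u')(B, X) = 9 (Function('u')(B, X) = Pow(-3, 2) = 9)
Add(Add(Function('u')(-135, -371), 301287), -112023) = Add(Add(9, 301287), -112023) = Add(301296, -112023) = 189273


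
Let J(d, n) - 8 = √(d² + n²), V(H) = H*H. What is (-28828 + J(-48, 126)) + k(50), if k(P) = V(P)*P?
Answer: 96180 + 6*√505 ≈ 96315.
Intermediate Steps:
V(H) = H²
J(d, n) = 8 + √(d² + n²)
k(P) = P³ (k(P) = P²*P = P³)
(-28828 + J(-48, 126)) + k(50) = (-28828 + (8 + √((-48)² + 126²))) + 50³ = (-28828 + (8 + √(2304 + 15876))) + 125000 = (-28828 + (8 + √18180)) + 125000 = (-28828 + (8 + 6*√505)) + 125000 = (-28820 + 6*√505) + 125000 = 96180 + 6*√505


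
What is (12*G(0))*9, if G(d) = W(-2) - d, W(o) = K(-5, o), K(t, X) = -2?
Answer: -216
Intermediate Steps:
W(o) = -2
G(d) = -2 - d
(12*G(0))*9 = (12*(-2 - 1*0))*9 = (12*(-2 + 0))*9 = (12*(-2))*9 = -24*9 = -216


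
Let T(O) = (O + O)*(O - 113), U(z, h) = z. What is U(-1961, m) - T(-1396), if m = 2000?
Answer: -4215089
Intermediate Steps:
T(O) = 2*O*(-113 + O) (T(O) = (2*O)*(-113 + O) = 2*O*(-113 + O))
U(-1961, m) - T(-1396) = -1961 - 2*(-1396)*(-113 - 1396) = -1961 - 2*(-1396)*(-1509) = -1961 - 1*4213128 = -1961 - 4213128 = -4215089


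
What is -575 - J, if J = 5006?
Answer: -5581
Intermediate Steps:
-575 - J = -575 - 1*5006 = -575 - 5006 = -5581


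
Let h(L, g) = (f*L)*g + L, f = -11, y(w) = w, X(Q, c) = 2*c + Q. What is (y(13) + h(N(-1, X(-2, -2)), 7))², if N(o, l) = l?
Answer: 219961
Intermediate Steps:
X(Q, c) = Q + 2*c
h(L, g) = L - 11*L*g (h(L, g) = (-11*L)*g + L = -11*L*g + L = L - 11*L*g)
(y(13) + h(N(-1, X(-2, -2)), 7))² = (13 + (-2 + 2*(-2))*(1 - 11*7))² = (13 + (-2 - 4)*(1 - 77))² = (13 - 6*(-76))² = (13 + 456)² = 469² = 219961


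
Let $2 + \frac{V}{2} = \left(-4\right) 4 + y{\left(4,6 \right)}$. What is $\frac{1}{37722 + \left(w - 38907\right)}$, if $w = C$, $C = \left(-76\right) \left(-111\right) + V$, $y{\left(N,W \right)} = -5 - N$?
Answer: $\frac{1}{7197} \approx 0.00013895$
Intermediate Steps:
$V = -54$ ($V = -4 + 2 \left(\left(-4\right) 4 - 9\right) = -4 + 2 \left(-16 - 9\right) = -4 + 2 \left(-25\right) = -4 - 50 = -54$)
$C = 8382$ ($C = \left(-76\right) \left(-111\right) - 54 = 8436 - 54 = 8382$)
$w = 8382$
$\frac{1}{37722 + \left(w - 38907\right)} = \frac{1}{37722 + \left(8382 - 38907\right)} = \frac{1}{37722 - 30525} = \frac{1}{7197}$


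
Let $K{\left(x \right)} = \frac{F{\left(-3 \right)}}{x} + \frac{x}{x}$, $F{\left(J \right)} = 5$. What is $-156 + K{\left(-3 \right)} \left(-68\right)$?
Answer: $- \frac{332}{3} \approx -110.67$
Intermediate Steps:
$K{\left(x \right)} = 1 + \frac{5}{x}$ ($K{\left(x \right)} = \frac{5}{x} + \frac{x}{x} = \frac{5}{x} + 1 = 1 + \frac{5}{x}$)
$-156 + K{\left(-3 \right)} \left(-68\right) = -156 + \frac{5 - 3}{-3} \left(-68\right) = -156 + \left(- \frac{1}{3}\right) 2 \left(-68\right) = -156 - - \frac{136}{3} = -156 + \frac{136}{3} = - \frac{332}{3}$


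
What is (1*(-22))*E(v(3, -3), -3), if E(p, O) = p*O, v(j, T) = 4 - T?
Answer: 462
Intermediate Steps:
E(p, O) = O*p
(1*(-22))*E(v(3, -3), -3) = (1*(-22))*(-3*(4 - 1*(-3))) = -(-66)*(4 + 3) = -(-66)*7 = -22*(-21) = 462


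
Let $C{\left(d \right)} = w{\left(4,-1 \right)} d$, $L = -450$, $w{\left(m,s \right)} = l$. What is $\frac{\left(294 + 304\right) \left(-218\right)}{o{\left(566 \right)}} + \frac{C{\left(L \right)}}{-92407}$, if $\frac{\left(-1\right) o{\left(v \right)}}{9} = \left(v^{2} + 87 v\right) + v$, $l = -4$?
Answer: $\frac{13875893}{706081887} \approx 0.019652$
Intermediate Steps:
$w{\left(m,s \right)} = -4$
$o{\left(v \right)} = - 792 v - 9 v^{2}$ ($o{\left(v \right)} = - 9 \left(\left(v^{2} + 87 v\right) + v\right) = - 9 \left(v^{2} + 88 v\right) = - 792 v - 9 v^{2}$)
$C{\left(d \right)} = - 4 d$
$\frac{\left(294 + 304\right) \left(-218\right)}{o{\left(566 \right)}} + \frac{C{\left(L \right)}}{-92407} = \frac{\left(294 + 304\right) \left(-218\right)}{\left(-9\right) 566 \left(88 + 566\right)} + \frac{\left(-4\right) \left(-450\right)}{-92407} = \frac{598 \left(-218\right)}{\left(-9\right) 566 \cdot 654} + 1800 \left(- \frac{1}{92407}\right) = - \frac{130364}{-3331476} - \frac{1800}{92407} = \left(-130364\right) \left(- \frac{1}{3331476}\right) - \frac{1800}{92407} = \frac{299}{7641} - \frac{1800}{92407} = \frac{13875893}{706081887}$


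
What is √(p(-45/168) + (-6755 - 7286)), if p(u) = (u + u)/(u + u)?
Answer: 6*I*√390 ≈ 118.49*I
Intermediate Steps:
p(u) = 1 (p(u) = (2*u)/((2*u)) = (2*u)*(1/(2*u)) = 1)
√(p(-45/168) + (-6755 - 7286)) = √(1 + (-6755 - 7286)) = √(1 - 14041) = √(-14040) = 6*I*√390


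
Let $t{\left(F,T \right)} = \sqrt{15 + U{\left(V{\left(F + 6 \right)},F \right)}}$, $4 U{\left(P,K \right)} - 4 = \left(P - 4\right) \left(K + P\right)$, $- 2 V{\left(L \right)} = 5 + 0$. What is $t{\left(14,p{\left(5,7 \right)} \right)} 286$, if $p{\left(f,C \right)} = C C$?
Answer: $\frac{143 i \sqrt{43}}{2} \approx 468.86 i$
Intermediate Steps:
$p{\left(f,C \right)} = C^{2}$
$V{\left(L \right)} = - \frac{5}{2}$ ($V{\left(L \right)} = - \frac{5 + 0}{2} = \left(- \frac{1}{2}\right) 5 = - \frac{5}{2}$)
$U{\left(P,K \right)} = 1 + \frac{\left(-4 + P\right) \left(K + P\right)}{4}$ ($U{\left(P,K \right)} = 1 + \frac{\left(P - 4\right) \left(K + P\right)}{4} = 1 + \frac{\left(-4 + P\right) \left(K + P\right)}{4}$)
$t{\left(F,T \right)} = \sqrt{\frac{321}{16} - \frac{13 F}{8}}$ ($t{\left(F,T \right)} = \sqrt{15 + \left(1 - F - - \frac{5}{2} + \frac{\left(- \frac{5}{2}\right)^{2}}{4} + \frac{1}{4} F \left(- \frac{5}{2}\right)\right)} = \sqrt{15 + \left(1 - F + \frac{5}{2} + \frac{1}{4} \cdot \frac{25}{4} - \frac{5 F}{8}\right)} = \sqrt{15 + \left(1 - F + \frac{5}{2} + \frac{25}{16} - \frac{5 F}{8}\right)} = \sqrt{15 - \left(- \frac{81}{16} + \frac{13 F}{8}\right)} = \sqrt{\frac{321}{16} - \frac{13 F}{8}}$)
$t{\left(14,p{\left(5,7 \right)} \right)} 286 = \frac{\sqrt{321 - 364}}{4} \cdot 286 = \frac{\sqrt{-43}}{4} \cdot 286 = \frac{i \sqrt{43}}{4} \cdot 286 = \frac{143 i \sqrt{43}}{2}$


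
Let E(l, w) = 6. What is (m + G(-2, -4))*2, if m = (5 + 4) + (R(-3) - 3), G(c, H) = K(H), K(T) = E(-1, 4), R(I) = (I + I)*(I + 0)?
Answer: 60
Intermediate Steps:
R(I) = 2*I**2 (R(I) = (2*I)*I = 2*I**2)
K(T) = 6
G(c, H) = 6
m = 24 (m = (5 + 4) + (2*(-3)**2 - 3) = 9 + (2*9 - 3) = 9 + (18 - 3) = 9 + 15 = 24)
(m + G(-2, -4))*2 = (24 + 6)*2 = 30*2 = 60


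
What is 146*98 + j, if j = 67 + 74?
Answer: 14449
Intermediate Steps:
j = 141
146*98 + j = 146*98 + 141 = 14308 + 141 = 14449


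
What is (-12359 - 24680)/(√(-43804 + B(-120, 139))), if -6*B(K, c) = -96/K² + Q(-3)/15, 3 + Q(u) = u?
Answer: 1111170*I*√39423539/39423539 ≈ 176.97*I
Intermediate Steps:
Q(u) = -3 + u
B(K, c) = 1/15 + 16/K² (B(K, c) = -(-96/K² + (-3 - 3)/15)/6 = -(-96/K² - 6*1/15)/6 = -(-96/K² - ⅖)/6 = -(-⅖ - 96/K²)/6 = 1/15 + 16/K²)
(-12359 - 24680)/(√(-43804 + B(-120, 139))) = (-12359 - 24680)/(√(-43804 + (1/15 + 16/(-120)²))) = -37039/√(-43804 + (1/15 + 16*(1/14400))) = -37039/√(-43804 + (1/15 + 1/900)) = -37039/√(-43804 + 61/900) = -37039*(-30*I*√39423539/39423539) = -(-1111170)*I*√39423539/39423539 = 1111170*I*√39423539/39423539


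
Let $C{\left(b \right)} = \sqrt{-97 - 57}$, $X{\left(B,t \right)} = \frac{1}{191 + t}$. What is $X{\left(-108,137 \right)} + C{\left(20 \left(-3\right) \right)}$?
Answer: $\frac{1}{328} + i \sqrt{154} \approx 0.0030488 + 12.41 i$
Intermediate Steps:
$C{\left(b \right)} = i \sqrt{154}$ ($C{\left(b \right)} = \sqrt{-154} = i \sqrt{154}$)
$X{\left(-108,137 \right)} + C{\left(20 \left(-3\right) \right)} = \frac{1}{191 + 137} + i \sqrt{154} = \frac{1}{328} + i \sqrt{154}$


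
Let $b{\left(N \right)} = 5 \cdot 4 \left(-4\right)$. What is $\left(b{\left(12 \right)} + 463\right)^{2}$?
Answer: $146689$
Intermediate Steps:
$b{\left(N \right)} = -80$ ($b{\left(N \right)} = 20 \left(-4\right) = -80$)
$\left(b{\left(12 \right)} + 463\right)^{2} = \left(-80 + 463\right)^{2} = 383^{2} = 146689$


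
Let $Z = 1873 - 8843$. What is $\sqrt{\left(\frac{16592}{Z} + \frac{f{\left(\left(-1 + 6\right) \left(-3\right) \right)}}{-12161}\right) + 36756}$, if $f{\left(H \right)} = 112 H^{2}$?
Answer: $\frac{2 \sqrt{57103395900118015}}{2493005} \approx 191.71$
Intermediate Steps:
$Z = -6970$ ($Z = 1873 - 8843 = -6970$)
$\sqrt{\left(\frac{16592}{Z} + \frac{f{\left(\left(-1 + 6\right) \left(-3\right) \right)}}{-12161}\right) + 36756} = \sqrt{\left(\frac{16592}{-6970} + \frac{112 \left(\left(-1 + 6\right) \left(-3\right)\right)^{2}}{-12161}\right) + 36756} = \sqrt{\left(16592 \left(- \frac{1}{6970}\right) + 112 \left(5 \left(-3\right)\right)^{2} \left(- \frac{1}{12161}\right)\right) + 36756} = \sqrt{\left(- \frac{488}{205} + 112 \left(-15\right)^{2} \left(- \frac{1}{12161}\right)\right) + 36756} = \sqrt{\left(- \frac{488}{205} + 112 \cdot 225 \left(- \frac{1}{12161}\right)\right) + 36756} = \sqrt{\left(- \frac{488}{205} + 25200 \left(- \frac{1}{12161}\right)\right) + 36756} = \sqrt{\left(- \frac{488}{205} - \frac{25200}{12161}\right) + 36756} = \sqrt{- \frac{11100568}{2493005} + 36756} = \sqrt{\frac{91621791212}{2493005}} = \frac{2 \sqrt{57103395900118015}}{2493005}$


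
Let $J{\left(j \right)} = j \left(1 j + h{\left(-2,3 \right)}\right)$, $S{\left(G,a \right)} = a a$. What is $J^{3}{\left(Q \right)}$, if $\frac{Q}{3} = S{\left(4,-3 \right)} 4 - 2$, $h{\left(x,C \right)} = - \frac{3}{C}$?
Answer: $1093363663608$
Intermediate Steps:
$S{\left(G,a \right)} = a^{2}$
$Q = 102$ ($Q = 3 \left(\left(-3\right)^{2} \cdot 4 - 2\right) = 3 \left(9 \cdot 4 - 2\right) = 3 \left(36 - 2\right) = 3 \cdot 34 = 102$)
$J{\left(j \right)} = j \left(-1 + j\right)$ ($J{\left(j \right)} = j \left(1 j - \frac{3}{3}\right) = j \left(j - 1\right) = j \left(-1 + j\right)$)
$J^{3}{\left(Q \right)} = \left(102 \left(-1 + 102\right)\right)^{3} = \left(102 \cdot 101\right)^{3} = 10302^{3} = 1093363663608$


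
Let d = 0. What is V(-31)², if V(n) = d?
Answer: 0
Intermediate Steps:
V(n) = 0
V(-31)² = 0² = 0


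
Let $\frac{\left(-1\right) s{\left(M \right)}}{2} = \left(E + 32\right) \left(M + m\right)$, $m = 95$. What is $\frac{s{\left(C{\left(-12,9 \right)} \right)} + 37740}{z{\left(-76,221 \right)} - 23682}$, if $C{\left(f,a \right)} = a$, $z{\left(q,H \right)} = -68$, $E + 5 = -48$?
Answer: $- \frac{21054}{11875} \approx -1.773$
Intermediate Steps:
$E = -53$ ($E = -5 - 48 = -53$)
$s{\left(M \right)} = 3990 + 42 M$ ($s{\left(M \right)} = - 2 \left(-53 + 32\right) \left(M + 95\right) = - 2 \left(- 21 \left(95 + M\right)\right) = - 2 \left(-1995 - 21 M\right) = 3990 + 42 M$)
$\frac{s{\left(C{\left(-12,9 \right)} \right)} + 37740}{z{\left(-76,221 \right)} - 23682} = \frac{\left(3990 + 42 \cdot 9\right) + 37740}{-68 - 23682} = \frac{\left(3990 + 378\right) + 37740}{-23750} = \left(4368 + 37740\right) \left(- \frac{1}{23750}\right) = 42108 \left(- \frac{1}{23750}\right) = - \frac{21054}{11875}$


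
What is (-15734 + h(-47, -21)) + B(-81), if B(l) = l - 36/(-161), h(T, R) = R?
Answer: -2549560/161 ≈ -15836.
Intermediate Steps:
B(l) = 36/161 + l (B(l) = l - 36*(-1/161) = l + 36/161 = 36/161 + l)
(-15734 + h(-47, -21)) + B(-81) = (-15734 - 21) + (36/161 - 81) = -15755 - 13005/161 = -2549560/161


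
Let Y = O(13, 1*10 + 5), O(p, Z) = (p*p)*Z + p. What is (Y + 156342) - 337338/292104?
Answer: 2578448179/16228 ≈ 1.5889e+5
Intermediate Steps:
O(p, Z) = p + Z*p² (O(p, Z) = p²*Z + p = Z*p² + p = p + Z*p²)
Y = 2548 (Y = 13*(1 + (1*10 + 5)*13) = 13*(1 + (10 + 5)*13) = 13*(1 + 15*13) = 13*(1 + 195) = 13*196 = 2548)
(Y + 156342) - 337338/292104 = (2548 + 156342) - 337338/292104 = 158890 - 337338*1/292104 = 158890 - 18741/16228 = 2578448179/16228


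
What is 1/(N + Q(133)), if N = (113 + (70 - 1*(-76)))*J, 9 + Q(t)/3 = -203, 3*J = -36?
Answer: -1/3744 ≈ -0.00026709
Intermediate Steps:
J = -12 (J = (⅓)*(-36) = -12)
Q(t) = -636 (Q(t) = -27 + 3*(-203) = -27 - 609 = -636)
N = -3108 (N = (113 + (70 - 1*(-76)))*(-12) = (113 + (70 + 76))*(-12) = (113 + 146)*(-12) = 259*(-12) = -3108)
1/(N + Q(133)) = 1/(-3108 - 636) = 1/(-3744) = -1/3744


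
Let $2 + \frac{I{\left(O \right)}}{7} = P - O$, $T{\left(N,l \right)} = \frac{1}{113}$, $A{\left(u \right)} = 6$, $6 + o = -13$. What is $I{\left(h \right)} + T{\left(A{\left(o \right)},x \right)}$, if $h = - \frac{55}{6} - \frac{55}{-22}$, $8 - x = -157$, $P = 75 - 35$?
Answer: $\frac{105997}{339} \approx 312.68$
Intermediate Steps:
$P = 40$
$x = 165$ ($x = 8 - -157 = 8 + 157 = 165$)
$o = -19$ ($o = -6 - 13 = -19$)
$T{\left(N,l \right)} = \frac{1}{113}$
$h = - \frac{20}{3}$ ($h = \left(-55\right) \frac{1}{6} - - \frac{5}{2} = - \frac{55}{6} + \frac{5}{2} = - \frac{20}{3} \approx -6.6667$)
$I{\left(O \right)} = 266 - 7 O$ ($I{\left(O \right)} = -14 + 7 \left(40 - O\right) = -14 - \left(-280 + 7 O\right) = 266 - 7 O$)
$I{\left(h \right)} + T{\left(A{\left(o \right)},x \right)} = \left(266 - - \frac{140}{3}\right) + \frac{1}{113} = \left(266 + \frac{140}{3}\right) + \frac{1}{113} = \frac{938}{3} + \frac{1}{113} = \frac{105997}{339}$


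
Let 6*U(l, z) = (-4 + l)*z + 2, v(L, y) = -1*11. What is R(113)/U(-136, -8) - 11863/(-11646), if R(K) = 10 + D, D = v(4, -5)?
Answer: 2206735/2177802 ≈ 1.0133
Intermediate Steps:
v(L, y) = -11
D = -11
R(K) = -1 (R(K) = 10 - 11 = -1)
U(l, z) = ⅓ + z*(-4 + l)/6 (U(l, z) = ((-4 + l)*z + 2)/6 = (z*(-4 + l) + 2)/6 = (2 + z*(-4 + l))/6 = ⅓ + z*(-4 + l)/6)
R(113)/U(-136, -8) - 11863/(-11646) = -1/(⅓ - ⅔*(-8) + (⅙)*(-136)*(-8)) - 11863/(-11646) = -1/(⅓ + 16/3 + 544/3) - 11863*(-1/11646) = -1/187 + 11863/11646 = 2206735/2177802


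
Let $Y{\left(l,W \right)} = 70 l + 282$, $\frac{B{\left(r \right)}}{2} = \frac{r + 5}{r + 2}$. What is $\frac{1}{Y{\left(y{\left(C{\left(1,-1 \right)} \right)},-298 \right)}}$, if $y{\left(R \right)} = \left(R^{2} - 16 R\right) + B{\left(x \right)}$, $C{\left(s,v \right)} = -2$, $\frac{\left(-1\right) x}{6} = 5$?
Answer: $\frac{1}{2927} \approx 0.00034165$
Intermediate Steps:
$x = -30$ ($x = \left(-6\right) 5 = -30$)
$B{\left(r \right)} = \frac{2 \left(5 + r\right)}{2 + r}$ ($B{\left(r \right)} = 2 \frac{r + 5}{r + 2} = 2 \frac{5 + r}{2 + r} = \frac{2 \left(5 + r\right)}{2 + r}$)
$y{\left(R \right)} = \frac{25}{14} + R^{2} - 16 R$ ($y{\left(R \right)} = \left(R^{2} - 16 R\right) + \frac{2 \left(5 - 30\right)}{2 - 30} = \left(R^{2} - 16 R\right) + 2 \frac{1}{-28} \left(-25\right) = \left(R^{2} - 16 R\right) + 2 \left(- \frac{1}{28}\right) \left(-25\right) = \left(R^{2} - 16 R\right) + \frac{25}{14} = \frac{25}{14} + R^{2} - 16 R$)
$Y{\left(l,W \right)} = 282 + 70 l$
$\frac{1}{Y{\left(y{\left(C{\left(1,-1 \right)} \right)},-298 \right)}} = \frac{1}{282 + 70 \left(\frac{25}{14} + \left(-2\right)^{2} - -32\right)} = \frac{1}{282 + 70 \left(\frac{25}{14} + 4 + 32\right)} = \frac{1}{282 + 70 \cdot \frac{529}{14}} = \frac{1}{282 + 2645} = \frac{1}{2927}$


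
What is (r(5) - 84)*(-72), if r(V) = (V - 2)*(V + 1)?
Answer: 4752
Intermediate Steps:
r(V) = (1 + V)*(-2 + V) (r(V) = (-2 + V)*(1 + V) = (1 + V)*(-2 + V))
(r(5) - 84)*(-72) = ((-2 + 5² - 1*5) - 84)*(-72) = ((-2 + 25 - 5) - 84)*(-72) = (18 - 84)*(-72) = -66*(-72) = 4752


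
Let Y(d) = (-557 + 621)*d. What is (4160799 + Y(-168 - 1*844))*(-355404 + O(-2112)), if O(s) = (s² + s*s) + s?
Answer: 35076656382732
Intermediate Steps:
O(s) = s + 2*s² (O(s) = (s² + s²) + s = 2*s² + s = s + 2*s²)
Y(d) = 64*d
(4160799 + Y(-168 - 1*844))*(-355404 + O(-2112)) = (4160799 + 64*(-168 - 1*844))*(-355404 - 2112*(1 + 2*(-2112))) = (4160799 + 64*(-168 - 844))*(-355404 - 2112*(1 - 4224)) = (4160799 + 64*(-1012))*(-355404 - 2112*(-4223)) = (4160799 - 64768)*(-355404 + 8918976) = 4096031*8563572 = 35076656382732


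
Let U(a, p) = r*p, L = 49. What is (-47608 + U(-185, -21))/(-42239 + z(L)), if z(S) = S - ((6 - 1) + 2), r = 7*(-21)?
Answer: 44521/42197 ≈ 1.0551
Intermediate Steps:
r = -147
U(a, p) = -147*p
z(S) = -7 + S (z(S) = S - (5 + 2) = S - 1*7 = S - 7 = -7 + S)
(-47608 + U(-185, -21))/(-42239 + z(L)) = (-47608 - 147*(-21))/(-42239 + (-7 + 49)) = (-47608 + 3087)/(-42239 + 42) = -44521/(-42197) = -44521*(-1/42197) = 44521/42197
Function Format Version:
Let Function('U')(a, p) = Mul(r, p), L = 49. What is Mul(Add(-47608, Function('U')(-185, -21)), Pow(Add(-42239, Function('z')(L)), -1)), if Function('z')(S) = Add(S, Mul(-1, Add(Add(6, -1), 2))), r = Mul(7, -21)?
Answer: Rational(44521, 42197) ≈ 1.0551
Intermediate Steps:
r = -147
Function('U')(a, p) = Mul(-147, p)
Function('z')(S) = Add(-7, S) (Function('z')(S) = Add(S, Mul(-1, Add(5, 2))) = Add(S, Mul(-1, 7)) = Add(S, -7) = Add(-7, S))
Mul(Add(-47608, Function('U')(-185, -21)), Pow(Add(-42239, Function('z')(L)), -1)) = Mul(Add(-47608, Mul(-147, -21)), Pow(Add(-42239, Add(-7, 49)), -1)) = Mul(Add(-47608, 3087), Pow(Add(-42239, 42), -1)) = Mul(-44521, Pow(-42197, -1)) = Mul(-44521, Rational(-1, 42197)) = Rational(44521, 42197)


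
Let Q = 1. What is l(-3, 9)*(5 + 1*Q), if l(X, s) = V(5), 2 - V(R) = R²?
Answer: -138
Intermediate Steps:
V(R) = 2 - R²
l(X, s) = -23 (l(X, s) = 2 - 1*5² = 2 - 1*25 = 2 - 25 = -23)
l(-3, 9)*(5 + 1*Q) = -23*(5 + 1*1) = -23*(5 + 1) = -23*6 = -138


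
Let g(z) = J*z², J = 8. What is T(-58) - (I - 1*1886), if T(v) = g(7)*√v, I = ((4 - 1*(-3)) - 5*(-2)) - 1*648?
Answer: 2517 + 392*I*√58 ≈ 2517.0 + 2985.4*I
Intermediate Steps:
g(z) = 8*z²
I = -631 (I = ((4 + 3) + 10) - 648 = (7 + 10) - 648 = 17 - 648 = -631)
T(v) = 392*√v (T(v) = (8*7²)*√v = (8*49)*√v = 392*√v)
T(-58) - (I - 1*1886) = 392*√(-58) - (-631 - 1*1886) = 392*(I*√58) - (-631 - 1886) = 392*I*√58 - 1*(-2517) = 392*I*√58 + 2517 = 2517 + 392*I*√58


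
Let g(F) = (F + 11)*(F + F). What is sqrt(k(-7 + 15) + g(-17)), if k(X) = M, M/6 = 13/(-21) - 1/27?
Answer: 2*sqrt(22057)/21 ≈ 14.144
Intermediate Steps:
g(F) = 2*F*(11 + F) (g(F) = (11 + F)*(2*F) = 2*F*(11 + F))
M = -248/63 (M = 6*(13/(-21) - 1/27) = 6*(13*(-1/21) - 1*1/27) = 6*(-13/21 - 1/27) = 6*(-124/189) = -248/63 ≈ -3.9365)
k(X) = -248/63
sqrt(k(-7 + 15) + g(-17)) = sqrt(-248/63 + 2*(-17)*(11 - 17)) = sqrt(-248/63 + 2*(-17)*(-6)) = sqrt(-248/63 + 204) = sqrt(12604/63) = 2*sqrt(22057)/21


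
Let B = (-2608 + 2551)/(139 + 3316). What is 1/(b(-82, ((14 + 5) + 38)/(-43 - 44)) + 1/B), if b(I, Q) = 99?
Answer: 57/2188 ≈ 0.026051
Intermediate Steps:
B = -57/3455 ≈ -0.016498
1/(b(-82, ((14 + 5) + 38)/(-43 - 44)) + 1/B) = 1/(99 + 1/(-57/3455)) = 1/(99 - 3455/57) = 1/(2188/57) = 57/2188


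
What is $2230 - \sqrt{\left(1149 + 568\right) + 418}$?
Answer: $2230 - \sqrt{2135} \approx 2183.8$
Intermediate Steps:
$2230 - \sqrt{\left(1149 + 568\right) + 418} = 2230 - \sqrt{1717 + 418} = 2230 - \sqrt{2135}$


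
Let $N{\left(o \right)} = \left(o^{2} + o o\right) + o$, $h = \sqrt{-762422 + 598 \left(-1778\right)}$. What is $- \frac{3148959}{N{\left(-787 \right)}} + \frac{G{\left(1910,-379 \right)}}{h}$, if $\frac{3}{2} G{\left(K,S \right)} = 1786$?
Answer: $- \frac{286269}{112541} - \frac{1786 i \sqrt{1825666}}{2738499} \approx -2.5437 - 0.88121 i$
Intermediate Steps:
$G{\left(K,S \right)} = \frac{3572}{3}$ ($G{\left(K,S \right)} = \frac{2}{3} \cdot 1786 = \frac{3572}{3}$)
$h = i \sqrt{1825666}$ ($h = \sqrt{-762422 - 1063244} = \sqrt{-1825666} = i \sqrt{1825666} \approx 1351.2 i$)
$N{\left(o \right)} = o + 2 o^{2}$ ($N{\left(o \right)} = \left(o^{2} + o^{2}\right) + o = 2 o^{2} + o = o + 2 o^{2}$)
$- \frac{3148959}{N{\left(-787 \right)}} + \frac{G{\left(1910,-379 \right)}}{h} = - \frac{3148959}{\left(-787\right) \left(1 + 2 \left(-787\right)\right)} + \frac{3572}{3 i \sqrt{1825666}} = - \frac{3148959}{\left(-787\right) \left(1 - 1574\right)} + \frac{3572 \left(- \frac{i \sqrt{1825666}}{1825666}\right)}{3} = - \frac{3148959}{\left(-787\right) \left(-1573\right)} - \frac{1786 i \sqrt{1825666}}{2738499} = - \frac{3148959}{1237951} - \frac{1786 i \sqrt{1825666}}{2738499} = \left(-3148959\right) \frac{1}{1237951} - \frac{1786 i \sqrt{1825666}}{2738499} = - \frac{286269}{112541} - \frac{1786 i \sqrt{1825666}}{2738499}$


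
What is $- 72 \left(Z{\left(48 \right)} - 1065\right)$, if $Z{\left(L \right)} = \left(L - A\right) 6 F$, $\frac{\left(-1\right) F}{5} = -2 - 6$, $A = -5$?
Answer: $-839160$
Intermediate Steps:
$F = 40$ ($F = - 5 \left(-2 - 6\right) = \left(-5\right) \left(-8\right) = 40$)
$Z{\left(L \right)} = 1200 + 240 L$ ($Z{\left(L \right)} = \left(L - -5\right) 6 \cdot 40 = \left(L + 5\right) 6 \cdot 40 = \left(5 + L\right) 6 \cdot 40 = \left(30 + 6 L\right) 40 = 1200 + 240 L$)
$- 72 \left(Z{\left(48 \right)} - 1065\right) = - 72 \left(\left(1200 + 240 \cdot 48\right) - 1065\right) = - 72 \left(\left(1200 + 11520\right) - 1065\right) = - 72 \left(12720 - 1065\right) = \left(-72\right) 11655 = -839160$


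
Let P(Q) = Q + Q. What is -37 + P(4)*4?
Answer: -5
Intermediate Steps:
P(Q) = 2*Q
-37 + P(4)*4 = -37 + (2*4)*4 = -37 + 8*4 = -37 + 32 = -5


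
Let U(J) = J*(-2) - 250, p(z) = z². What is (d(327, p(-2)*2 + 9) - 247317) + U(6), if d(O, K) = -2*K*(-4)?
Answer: -247443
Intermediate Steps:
d(O, K) = 8*K
U(J) = -250 - 2*J (U(J) = -2*J - 250 = -250 - 2*J)
(d(327, p(-2)*2 + 9) - 247317) + U(6) = (8*((-2)²*2 + 9) - 247317) + (-250 - 2*6) = (8*(4*2 + 9) - 247317) + (-250 - 12) = (8*(8 + 9) - 247317) - 262 = (8*17 - 247317) - 262 = (136 - 247317) - 262 = -247181 - 262 = -247443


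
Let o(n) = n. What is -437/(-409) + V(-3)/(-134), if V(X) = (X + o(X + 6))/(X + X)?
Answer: 437/409 ≈ 1.0685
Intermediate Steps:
V(X) = (6 + 2*X)/(2*X) (V(X) = (X + (X + 6))/(X + X) = (X + (6 + X))/((2*X)) = (6 + 2*X)*(1/(2*X)) = (6 + 2*X)/(2*X))
-437/(-409) + V(-3)/(-134) = -437/(-409) + ((3 - 3)/(-3))/(-134) = -437*(-1/409) - ⅓*0*(-1/134) = 437/409 + 0*(-1/134) = 437/409 + 0 = 437/409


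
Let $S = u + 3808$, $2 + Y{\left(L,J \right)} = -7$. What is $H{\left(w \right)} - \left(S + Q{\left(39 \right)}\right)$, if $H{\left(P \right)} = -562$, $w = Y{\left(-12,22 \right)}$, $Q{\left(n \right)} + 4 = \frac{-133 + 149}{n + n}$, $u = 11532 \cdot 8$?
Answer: $- \frac{3768266}{39} \approx -96622.0$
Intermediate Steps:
$u = 92256$
$Q{\left(n \right)} = -4 + \frac{8}{n}$ ($Q{\left(n \right)} = -4 + \frac{-133 + 149}{n + n} = -4 + \frac{16}{2 n} = -4 + 16 \frac{1}{2 n} = -4 + \frac{8}{n}$)
$Y{\left(L,J \right)} = -9$ ($Y{\left(L,J \right)} = -2 - 7 = -9$)
$w = -9$
$S = 96064$ ($S = 92256 + 3808 = 96064$)
$H{\left(w \right)} - \left(S + Q{\left(39 \right)}\right) = -562 - \left(96064 - \left(4 - \frac{8}{39}\right)\right) = -562 - \left(96064 + \left(-4 + 8 \cdot \frac{1}{39}\right)\right) = -562 - \left(96064 + \left(-4 + \frac{8}{39}\right)\right) = -562 - \left(96064 - \frac{148}{39}\right) = -562 - \frac{3746348}{39} = - \frac{3768266}{39}$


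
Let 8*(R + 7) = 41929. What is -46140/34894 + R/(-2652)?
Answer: -93847027/28473504 ≈ -3.2959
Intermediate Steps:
R = 41873/8 (R = -7 + (1/8)*41929 = -7 + 41929/8 = 41873/8 ≈ 5234.1)
-46140/34894 + R/(-2652) = -46140/34894 + (41873/8)/(-2652) = -46140*1/34894 + (41873/8)*(-1/2652) = -23070/17447 - 3221/1632 = -93847027/28473504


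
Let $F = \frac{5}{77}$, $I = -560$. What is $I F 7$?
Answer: $- \frac{2800}{11} \approx -254.55$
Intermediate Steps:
$F = \frac{5}{77}$ ($F = 5 \cdot \frac{1}{77} = \frac{5}{77} \approx 0.064935$)
$I F 7 = - 560 \cdot \frac{5}{77} \cdot 7 = \left(-560\right) \frac{5}{11} = - \frac{2800}{11}$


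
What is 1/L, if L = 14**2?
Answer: 1/196 ≈ 0.0051020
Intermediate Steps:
L = 196
1/L = 1/196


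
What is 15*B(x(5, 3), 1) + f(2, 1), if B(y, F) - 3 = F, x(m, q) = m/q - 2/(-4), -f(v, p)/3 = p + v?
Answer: 51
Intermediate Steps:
f(v, p) = -3*p - 3*v (f(v, p) = -3*(p + v) = -3*p - 3*v)
x(m, q) = ½ + m/q (x(m, q) = m/q - 2*(-¼) = m/q + ½ = ½ + m/q)
B(y, F) = 3 + F
15*B(x(5, 3), 1) + f(2, 1) = 15*(3 + 1) + (-3*1 - 3*2) = 15*4 + (-3 - 6) = 60 - 9 = 51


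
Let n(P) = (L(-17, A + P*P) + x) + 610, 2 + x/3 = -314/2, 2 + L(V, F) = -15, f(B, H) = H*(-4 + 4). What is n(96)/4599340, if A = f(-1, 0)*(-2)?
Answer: 29/1149835 ≈ 2.5221e-5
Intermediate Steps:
f(B, H) = 0 (f(B, H) = H*0 = 0)
A = 0 (A = 0*(-2) = 0)
L(V, F) = -17 (L(V, F) = -2 - 15 = -17)
x = -477 (x = -6 + 3*(-314/2) = -6 + 3*(-314*½) = -6 + 3*(-157) = -6 - 471 = -477)
n(P) = 116 (n(P) = (-17 - 477) + 610 = -494 + 610 = 116)
n(96)/4599340 = 116/4599340 = 116*(1/4599340) = 29/1149835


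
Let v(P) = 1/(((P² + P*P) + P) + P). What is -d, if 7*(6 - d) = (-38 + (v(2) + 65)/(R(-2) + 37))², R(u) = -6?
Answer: 172543897/968688 ≈ 178.12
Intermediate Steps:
v(P) = 1/(2*P + 2*P²) (v(P) = 1/(((P² + P²) + P) + P) = 1/((2*P² + P) + P) = 1/((P + 2*P²) + P) = 1/(2*P + 2*P²))
d = -172543897/968688 (d = 6 - (-38 + ((½)/(2*(1 + 2)) + 65)/(-6 + 37))²/7 = 6 - (-38 + ((½)*(½)/3 + 65)/31)²/7 = 6 - (-38 + ((½)*(½)*(⅓) + 65)*(1/31))²/7 = 6 - (-38 + (1/12 + 65)*(1/31))²/7 = 6 - (-38 + (781/12)*(1/31))²/7 = 6 - (-38 + 781/372)²/7 = 6 - (-13355/372)²/7 = 6 - ⅐*178356025/138384 = 6 - 178356025/968688 = -172543897/968688 ≈ -178.12)
-d = -1*(-172543897/968688) = 172543897/968688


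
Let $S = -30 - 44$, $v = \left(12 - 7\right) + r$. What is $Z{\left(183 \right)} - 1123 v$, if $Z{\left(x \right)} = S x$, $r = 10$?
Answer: $-30387$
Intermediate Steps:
$v = 15$ ($v = \left(12 - 7\right) + 10 = 5 + 10 = 15$)
$S = -74$ ($S = -30 - 44 = -74$)
$Z{\left(x \right)} = - 74 x$
$Z{\left(183 \right)} - 1123 v = \left(-74\right) 183 - 1123 \cdot 15 = -13542 - 16845 = -30387$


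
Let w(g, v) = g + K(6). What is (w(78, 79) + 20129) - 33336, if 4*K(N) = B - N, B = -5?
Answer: -52527/4 ≈ -13132.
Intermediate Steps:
K(N) = -5/4 - N/4 (K(N) = (-5 - N)/4 = -5/4 - N/4)
w(g, v) = -11/4 + g (w(g, v) = g + (-5/4 - 1/4*6) = g + (-5/4 - 3/2) = g - 11/4 = -11/4 + g)
(w(78, 79) + 20129) - 33336 = ((-11/4 + 78) + 20129) - 33336 = (301/4 + 20129) - 33336 = 80817/4 - 33336 = -52527/4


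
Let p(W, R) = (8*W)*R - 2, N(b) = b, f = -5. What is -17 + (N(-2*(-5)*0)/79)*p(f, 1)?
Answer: -17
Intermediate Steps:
p(W, R) = -2 + 8*R*W (p(W, R) = 8*R*W - 2 = -2 + 8*R*W)
-17 + (N(-2*(-5)*0)/79)*p(f, 1) = -17 + ((-2*(-5)*0)/79)*(-2 + 8*1*(-5)) = -17 + ((10*0)*(1/79))*(-2 - 40) = -17 + (0*(1/79))*(-42) = -17 + 0*(-42) = -17 + 0 = -17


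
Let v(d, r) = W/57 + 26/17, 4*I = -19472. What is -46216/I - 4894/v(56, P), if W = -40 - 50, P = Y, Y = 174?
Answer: 961986109/9736 ≈ 98807.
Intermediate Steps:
I = -4868 (I = (1/4)*(-19472) = -4868)
P = 174
W = -90
v(d, r) = -16/323 (v(d, r) = -90/57 + 26/17 = -90*1/57 + 26*(1/17) = -30/19 + 26/17 = -16/323)
-46216/I - 4894/v(56, P) = -46216/(-4868) - 4894/(-16/323) = -46216*(-1/4868) - 4894*(-323/16) = 11554/1217 + 790381/8 = 961986109/9736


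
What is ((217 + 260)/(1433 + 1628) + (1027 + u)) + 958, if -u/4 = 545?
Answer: -596418/3061 ≈ -194.84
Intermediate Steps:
u = -2180 (u = -4*545 = -2180)
((217 + 260)/(1433 + 1628) + (1027 + u)) + 958 = ((217 + 260)/(1433 + 1628) + (1027 - 2180)) + 958 = (477/3061 - 1153) + 958 = -3528856/3061 + 958 = -596418/3061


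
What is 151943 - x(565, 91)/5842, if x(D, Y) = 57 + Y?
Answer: 443825429/2921 ≈ 1.5194e+5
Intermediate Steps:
151943 - x(565, 91)/5842 = 151943 - (57 + 91)/5842 = 151943 - 148/5842 = 151943 - 1*74/2921 = 151943 - 74/2921 = 443825429/2921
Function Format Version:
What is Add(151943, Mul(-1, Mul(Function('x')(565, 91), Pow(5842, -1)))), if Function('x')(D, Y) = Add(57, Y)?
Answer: Rational(443825429, 2921) ≈ 1.5194e+5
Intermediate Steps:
Add(151943, Mul(-1, Mul(Function('x')(565, 91), Pow(5842, -1)))) = Add(151943, Mul(-1, Mul(Add(57, 91), Pow(5842, -1)))) = Add(151943, Mul(-1, Mul(148, Rational(1, 5842)))) = Add(151943, Mul(-1, Rational(74, 2921))) = Add(151943, Rational(-74, 2921)) = Rational(443825429, 2921)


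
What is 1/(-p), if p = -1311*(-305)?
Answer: -1/399855 ≈ -2.5009e-6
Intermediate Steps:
p = 399855
1/(-p) = 1/(-1*399855) = 1/(-399855) = -1/399855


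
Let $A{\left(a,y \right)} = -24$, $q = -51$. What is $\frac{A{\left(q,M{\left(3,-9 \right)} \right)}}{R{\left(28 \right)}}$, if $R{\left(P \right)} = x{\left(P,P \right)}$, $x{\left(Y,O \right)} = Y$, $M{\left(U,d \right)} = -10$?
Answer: $- \frac{6}{7} \approx -0.85714$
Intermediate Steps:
$R{\left(P \right)} = P$
$\frac{A{\left(q,M{\left(3,-9 \right)} \right)}}{R{\left(28 \right)}} = - \frac{24}{28} = \left(-24\right) \frac{1}{28} = - \frac{6}{7}$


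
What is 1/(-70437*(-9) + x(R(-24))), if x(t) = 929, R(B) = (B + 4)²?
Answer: 1/634862 ≈ 1.5751e-6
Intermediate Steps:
R(B) = (4 + B)²
1/(-70437*(-9) + x(R(-24))) = 1/(-70437*(-9) + 929) = 1/(633933 + 929) = 1/634862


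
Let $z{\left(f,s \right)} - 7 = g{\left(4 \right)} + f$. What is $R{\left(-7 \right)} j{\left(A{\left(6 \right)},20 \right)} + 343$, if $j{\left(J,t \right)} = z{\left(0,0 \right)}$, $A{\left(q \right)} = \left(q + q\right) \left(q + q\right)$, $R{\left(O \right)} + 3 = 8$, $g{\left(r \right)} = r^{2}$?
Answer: $458$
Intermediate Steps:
$R{\left(O \right)} = 5$ ($R{\left(O \right)} = -3 + 8 = 5$)
$A{\left(q \right)} = 4 q^{2}$ ($A{\left(q \right)} = 2 q 2 q = 4 q^{2}$)
$z{\left(f,s \right)} = 23 + f$ ($z{\left(f,s \right)} = 7 + \left(4^{2} + f\right) = 7 + \left(16 + f\right) = 23 + f$)
$j{\left(J,t \right)} = 23$ ($j{\left(J,t \right)} = 23 + 0 = 23$)
$R{\left(-7 \right)} j{\left(A{\left(6 \right)},20 \right)} + 343 = 5 \cdot 23 + 343 = 115 + 343 = 458$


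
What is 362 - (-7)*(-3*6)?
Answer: 236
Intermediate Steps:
362 - (-7)*(-3*6) = 362 - (-7)*(-18) = 362 - 1*126 = 362 - 126 = 236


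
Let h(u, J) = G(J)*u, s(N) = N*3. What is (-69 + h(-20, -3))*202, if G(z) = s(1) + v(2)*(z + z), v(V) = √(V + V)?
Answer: 22422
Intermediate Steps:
v(V) = √2*√V (v(V) = √(2*V) = √2*√V)
s(N) = 3*N
G(z) = 3 + 4*z (G(z) = 3*1 + (√2*√2)*(z + z) = 3 + 2*(2*z) = 3 + 4*z)
h(u, J) = u*(3 + 4*J) (h(u, J) = (3 + 4*J)*u = u*(3 + 4*J))
(-69 + h(-20, -3))*202 = (-69 - 20*(3 + 4*(-3)))*202 = (-69 - 20*(3 - 12))*202 = (-69 - 20*(-9))*202 = (-69 + 180)*202 = 111*202 = 22422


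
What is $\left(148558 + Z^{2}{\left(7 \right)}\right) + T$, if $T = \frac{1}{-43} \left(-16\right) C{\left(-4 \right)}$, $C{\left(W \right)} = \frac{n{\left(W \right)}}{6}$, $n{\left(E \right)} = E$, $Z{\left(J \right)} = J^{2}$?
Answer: $\frac{19473679}{129} \approx 1.5096 \cdot 10^{5}$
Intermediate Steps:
$C{\left(W \right)} = \frac{W}{6}$
$T = - \frac{32}{129}$ ($T = \frac{1}{-43} \left(-16\right) \frac{1}{6} \left(-4\right) = \left(- \frac{1}{43}\right) \left(-16\right) \left(- \frac{2}{3}\right) = \frac{16}{43} \left(- \frac{2}{3}\right) = - \frac{32}{129} \approx -0.24806$)
$\left(148558 + Z^{2}{\left(7 \right)}\right) + T = \left(148558 + \left(7^{2}\right)^{2}\right) - \frac{32}{129} = \left(148558 + 49^{2}\right) - \frac{32}{129} = \left(148558 + 2401\right) - \frac{32}{129} = 150959 - \frac{32}{129} = \frac{19473679}{129}$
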